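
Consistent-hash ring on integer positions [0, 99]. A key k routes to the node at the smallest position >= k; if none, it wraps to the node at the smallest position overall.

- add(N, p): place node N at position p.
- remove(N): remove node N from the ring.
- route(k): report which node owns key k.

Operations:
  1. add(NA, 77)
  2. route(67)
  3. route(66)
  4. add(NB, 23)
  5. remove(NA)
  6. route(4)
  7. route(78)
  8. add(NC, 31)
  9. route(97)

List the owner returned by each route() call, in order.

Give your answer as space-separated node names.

Answer: NA NA NB NB NB

Derivation:
Op 1: add NA@77 -> ring=[77:NA]
Op 2: route key 67: smallest pos >= 67 is 77 -> NA
Op 3: route key 66: smallest pos >= 66 is 77 -> NA
Op 4: add NB@23 -> ring=[23:NB,77:NA]
Op 5: remove NA -> ring=[23:NB]
Op 6: route key 4: smallest pos >= 4 is 23 -> NB
Op 7: route key 78: none >= 78, wrap to smallest pos 23 -> NB
Op 8: add NC@31 -> ring=[23:NB,31:NC]
Op 9: route key 97: none >= 97, wrap to smallest pos 23 -> NB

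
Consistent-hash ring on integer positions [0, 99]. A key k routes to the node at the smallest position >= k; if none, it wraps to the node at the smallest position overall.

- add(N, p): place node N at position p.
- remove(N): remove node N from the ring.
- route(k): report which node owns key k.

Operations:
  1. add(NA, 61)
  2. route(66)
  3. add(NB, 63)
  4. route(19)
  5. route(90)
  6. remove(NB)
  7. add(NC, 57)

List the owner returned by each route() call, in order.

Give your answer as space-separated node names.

Op 1: add NA@61 -> ring=[61:NA]
Op 2: route key 66: none >= 66, wrap to smallest pos 61 -> NA
Op 3: add NB@63 -> ring=[61:NA,63:NB]
Op 4: route key 19: smallest pos >= 19 is 61 -> NA
Op 5: route key 90: none >= 90, wrap to smallest pos 61 -> NA
Op 6: remove NB -> ring=[61:NA]
Op 7: add NC@57 -> ring=[57:NC,61:NA]

Answer: NA NA NA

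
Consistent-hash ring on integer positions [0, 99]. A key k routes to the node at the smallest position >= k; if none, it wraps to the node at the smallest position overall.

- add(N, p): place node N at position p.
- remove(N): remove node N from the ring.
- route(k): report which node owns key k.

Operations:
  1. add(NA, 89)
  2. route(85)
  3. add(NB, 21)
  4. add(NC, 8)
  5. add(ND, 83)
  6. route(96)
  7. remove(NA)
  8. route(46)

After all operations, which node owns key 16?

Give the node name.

Op 1: add NA@89 -> ring=[89:NA]
Op 2: route key 85: smallest pos >= 85 is 89 -> NA
Op 3: add NB@21 -> ring=[21:NB,89:NA]
Op 4: add NC@8 -> ring=[8:NC,21:NB,89:NA]
Op 5: add ND@83 -> ring=[8:NC,21:NB,83:ND,89:NA]
Op 6: route key 96: none >= 96, wrap to smallest pos 8 -> NC
Op 7: remove NA -> ring=[8:NC,21:NB,83:ND]
Op 8: route key 46: smallest pos >= 46 is 83 -> ND
Final route key 16: smallest pos >= 16 is 21 -> NB

Answer: NB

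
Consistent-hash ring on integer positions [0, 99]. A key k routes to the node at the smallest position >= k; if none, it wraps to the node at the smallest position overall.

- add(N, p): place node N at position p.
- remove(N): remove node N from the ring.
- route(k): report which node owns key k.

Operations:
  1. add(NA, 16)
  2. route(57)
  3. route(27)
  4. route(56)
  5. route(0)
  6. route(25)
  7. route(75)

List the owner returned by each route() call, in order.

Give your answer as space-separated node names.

Answer: NA NA NA NA NA NA

Derivation:
Op 1: add NA@16 -> ring=[16:NA]
Op 2: route key 57: none >= 57, wrap to smallest pos 16 -> NA
Op 3: route key 27: none >= 27, wrap to smallest pos 16 -> NA
Op 4: route key 56: none >= 56, wrap to smallest pos 16 -> NA
Op 5: route key 0: smallest pos >= 0 is 16 -> NA
Op 6: route key 25: none >= 25, wrap to smallest pos 16 -> NA
Op 7: route key 75: none >= 75, wrap to smallest pos 16 -> NA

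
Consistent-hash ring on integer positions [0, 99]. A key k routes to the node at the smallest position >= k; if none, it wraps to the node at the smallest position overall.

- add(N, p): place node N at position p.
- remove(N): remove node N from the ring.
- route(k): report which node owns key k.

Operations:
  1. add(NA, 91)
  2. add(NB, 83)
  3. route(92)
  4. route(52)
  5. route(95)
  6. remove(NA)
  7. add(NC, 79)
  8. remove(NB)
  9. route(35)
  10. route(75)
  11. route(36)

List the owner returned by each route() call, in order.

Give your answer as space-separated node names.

Op 1: add NA@91 -> ring=[91:NA]
Op 2: add NB@83 -> ring=[83:NB,91:NA]
Op 3: route key 92: none >= 92, wrap to smallest pos 83 -> NB
Op 4: route key 52: smallest pos >= 52 is 83 -> NB
Op 5: route key 95: none >= 95, wrap to smallest pos 83 -> NB
Op 6: remove NA -> ring=[83:NB]
Op 7: add NC@79 -> ring=[79:NC,83:NB]
Op 8: remove NB -> ring=[79:NC]
Op 9: route key 35: smallest pos >= 35 is 79 -> NC
Op 10: route key 75: smallest pos >= 75 is 79 -> NC
Op 11: route key 36: smallest pos >= 36 is 79 -> NC

Answer: NB NB NB NC NC NC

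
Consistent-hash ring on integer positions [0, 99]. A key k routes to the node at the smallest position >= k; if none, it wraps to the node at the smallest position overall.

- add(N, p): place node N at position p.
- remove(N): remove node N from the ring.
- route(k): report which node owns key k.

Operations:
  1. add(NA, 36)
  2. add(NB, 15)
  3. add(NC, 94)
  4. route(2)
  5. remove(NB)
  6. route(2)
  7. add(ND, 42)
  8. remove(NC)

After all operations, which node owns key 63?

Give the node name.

Answer: NA

Derivation:
Op 1: add NA@36 -> ring=[36:NA]
Op 2: add NB@15 -> ring=[15:NB,36:NA]
Op 3: add NC@94 -> ring=[15:NB,36:NA,94:NC]
Op 4: route key 2: smallest pos >= 2 is 15 -> NB
Op 5: remove NB -> ring=[36:NA,94:NC]
Op 6: route key 2: smallest pos >= 2 is 36 -> NA
Op 7: add ND@42 -> ring=[36:NA,42:ND,94:NC]
Op 8: remove NC -> ring=[36:NA,42:ND]
Final route key 63: none >= 63, wrap to smallest pos 36 -> NA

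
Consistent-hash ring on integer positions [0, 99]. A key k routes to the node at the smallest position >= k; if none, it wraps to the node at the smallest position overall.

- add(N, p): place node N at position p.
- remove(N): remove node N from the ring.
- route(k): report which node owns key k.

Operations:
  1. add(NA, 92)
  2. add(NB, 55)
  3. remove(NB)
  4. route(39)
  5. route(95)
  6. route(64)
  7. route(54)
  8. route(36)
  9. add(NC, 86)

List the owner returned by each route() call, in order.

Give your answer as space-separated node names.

Op 1: add NA@92 -> ring=[92:NA]
Op 2: add NB@55 -> ring=[55:NB,92:NA]
Op 3: remove NB -> ring=[92:NA]
Op 4: route key 39: smallest pos >= 39 is 92 -> NA
Op 5: route key 95: none >= 95, wrap to smallest pos 92 -> NA
Op 6: route key 64: smallest pos >= 64 is 92 -> NA
Op 7: route key 54: smallest pos >= 54 is 92 -> NA
Op 8: route key 36: smallest pos >= 36 is 92 -> NA
Op 9: add NC@86 -> ring=[86:NC,92:NA]

Answer: NA NA NA NA NA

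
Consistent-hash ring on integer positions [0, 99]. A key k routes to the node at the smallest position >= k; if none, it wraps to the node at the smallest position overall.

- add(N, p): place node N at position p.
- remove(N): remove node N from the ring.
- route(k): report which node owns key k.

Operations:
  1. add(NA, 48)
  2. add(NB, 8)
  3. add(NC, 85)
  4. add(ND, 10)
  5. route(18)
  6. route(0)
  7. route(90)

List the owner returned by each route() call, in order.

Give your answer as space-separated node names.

Answer: NA NB NB

Derivation:
Op 1: add NA@48 -> ring=[48:NA]
Op 2: add NB@8 -> ring=[8:NB,48:NA]
Op 3: add NC@85 -> ring=[8:NB,48:NA,85:NC]
Op 4: add ND@10 -> ring=[8:NB,10:ND,48:NA,85:NC]
Op 5: route key 18: smallest pos >= 18 is 48 -> NA
Op 6: route key 0: smallest pos >= 0 is 8 -> NB
Op 7: route key 90: none >= 90, wrap to smallest pos 8 -> NB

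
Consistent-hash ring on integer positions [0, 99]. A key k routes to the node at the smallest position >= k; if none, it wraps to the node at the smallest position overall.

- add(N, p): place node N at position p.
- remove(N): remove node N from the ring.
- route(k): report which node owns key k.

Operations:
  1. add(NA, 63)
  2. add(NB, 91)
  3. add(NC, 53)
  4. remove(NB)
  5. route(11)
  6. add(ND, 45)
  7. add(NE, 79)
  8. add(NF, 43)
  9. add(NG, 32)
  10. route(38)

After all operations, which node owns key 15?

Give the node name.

Answer: NG

Derivation:
Op 1: add NA@63 -> ring=[63:NA]
Op 2: add NB@91 -> ring=[63:NA,91:NB]
Op 3: add NC@53 -> ring=[53:NC,63:NA,91:NB]
Op 4: remove NB -> ring=[53:NC,63:NA]
Op 5: route key 11: smallest pos >= 11 is 53 -> NC
Op 6: add ND@45 -> ring=[45:ND,53:NC,63:NA]
Op 7: add NE@79 -> ring=[45:ND,53:NC,63:NA,79:NE]
Op 8: add NF@43 -> ring=[43:NF,45:ND,53:NC,63:NA,79:NE]
Op 9: add NG@32 -> ring=[32:NG,43:NF,45:ND,53:NC,63:NA,79:NE]
Op 10: route key 38: smallest pos >= 38 is 43 -> NF
Final route key 15: smallest pos >= 15 is 32 -> NG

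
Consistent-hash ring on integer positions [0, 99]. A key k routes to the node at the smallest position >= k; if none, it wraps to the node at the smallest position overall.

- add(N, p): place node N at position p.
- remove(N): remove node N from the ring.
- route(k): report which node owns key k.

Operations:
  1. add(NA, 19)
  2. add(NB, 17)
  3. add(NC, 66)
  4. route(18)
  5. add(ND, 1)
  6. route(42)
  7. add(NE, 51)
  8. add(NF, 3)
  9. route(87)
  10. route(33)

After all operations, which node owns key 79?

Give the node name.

Op 1: add NA@19 -> ring=[19:NA]
Op 2: add NB@17 -> ring=[17:NB,19:NA]
Op 3: add NC@66 -> ring=[17:NB,19:NA,66:NC]
Op 4: route key 18: smallest pos >= 18 is 19 -> NA
Op 5: add ND@1 -> ring=[1:ND,17:NB,19:NA,66:NC]
Op 6: route key 42: smallest pos >= 42 is 66 -> NC
Op 7: add NE@51 -> ring=[1:ND,17:NB,19:NA,51:NE,66:NC]
Op 8: add NF@3 -> ring=[1:ND,3:NF,17:NB,19:NA,51:NE,66:NC]
Op 9: route key 87: none >= 87, wrap to smallest pos 1 -> ND
Op 10: route key 33: smallest pos >= 33 is 51 -> NE
Final route key 79: none >= 79, wrap to smallest pos 1 -> ND

Answer: ND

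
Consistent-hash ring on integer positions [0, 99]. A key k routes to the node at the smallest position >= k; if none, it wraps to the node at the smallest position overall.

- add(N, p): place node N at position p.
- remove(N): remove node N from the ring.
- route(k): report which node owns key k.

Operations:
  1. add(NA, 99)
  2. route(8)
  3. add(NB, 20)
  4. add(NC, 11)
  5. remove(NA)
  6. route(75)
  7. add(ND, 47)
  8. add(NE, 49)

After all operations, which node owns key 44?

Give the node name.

Op 1: add NA@99 -> ring=[99:NA]
Op 2: route key 8: smallest pos >= 8 is 99 -> NA
Op 3: add NB@20 -> ring=[20:NB,99:NA]
Op 4: add NC@11 -> ring=[11:NC,20:NB,99:NA]
Op 5: remove NA -> ring=[11:NC,20:NB]
Op 6: route key 75: none >= 75, wrap to smallest pos 11 -> NC
Op 7: add ND@47 -> ring=[11:NC,20:NB,47:ND]
Op 8: add NE@49 -> ring=[11:NC,20:NB,47:ND,49:NE]
Final route key 44: smallest pos >= 44 is 47 -> ND

Answer: ND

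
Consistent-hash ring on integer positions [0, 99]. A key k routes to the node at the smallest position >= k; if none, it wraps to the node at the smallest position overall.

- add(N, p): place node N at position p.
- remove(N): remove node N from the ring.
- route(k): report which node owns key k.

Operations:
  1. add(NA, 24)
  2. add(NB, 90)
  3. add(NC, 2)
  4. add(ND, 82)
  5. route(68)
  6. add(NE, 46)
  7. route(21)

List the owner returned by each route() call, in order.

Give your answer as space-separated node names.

Answer: ND NA

Derivation:
Op 1: add NA@24 -> ring=[24:NA]
Op 2: add NB@90 -> ring=[24:NA,90:NB]
Op 3: add NC@2 -> ring=[2:NC,24:NA,90:NB]
Op 4: add ND@82 -> ring=[2:NC,24:NA,82:ND,90:NB]
Op 5: route key 68: smallest pos >= 68 is 82 -> ND
Op 6: add NE@46 -> ring=[2:NC,24:NA,46:NE,82:ND,90:NB]
Op 7: route key 21: smallest pos >= 21 is 24 -> NA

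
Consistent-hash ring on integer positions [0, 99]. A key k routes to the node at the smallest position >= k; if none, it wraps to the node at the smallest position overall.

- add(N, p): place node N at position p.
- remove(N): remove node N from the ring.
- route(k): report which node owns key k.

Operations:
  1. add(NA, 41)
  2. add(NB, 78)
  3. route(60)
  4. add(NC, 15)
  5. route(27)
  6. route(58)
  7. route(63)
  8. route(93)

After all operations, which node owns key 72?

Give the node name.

Answer: NB

Derivation:
Op 1: add NA@41 -> ring=[41:NA]
Op 2: add NB@78 -> ring=[41:NA,78:NB]
Op 3: route key 60: smallest pos >= 60 is 78 -> NB
Op 4: add NC@15 -> ring=[15:NC,41:NA,78:NB]
Op 5: route key 27: smallest pos >= 27 is 41 -> NA
Op 6: route key 58: smallest pos >= 58 is 78 -> NB
Op 7: route key 63: smallest pos >= 63 is 78 -> NB
Op 8: route key 93: none >= 93, wrap to smallest pos 15 -> NC
Final route key 72: smallest pos >= 72 is 78 -> NB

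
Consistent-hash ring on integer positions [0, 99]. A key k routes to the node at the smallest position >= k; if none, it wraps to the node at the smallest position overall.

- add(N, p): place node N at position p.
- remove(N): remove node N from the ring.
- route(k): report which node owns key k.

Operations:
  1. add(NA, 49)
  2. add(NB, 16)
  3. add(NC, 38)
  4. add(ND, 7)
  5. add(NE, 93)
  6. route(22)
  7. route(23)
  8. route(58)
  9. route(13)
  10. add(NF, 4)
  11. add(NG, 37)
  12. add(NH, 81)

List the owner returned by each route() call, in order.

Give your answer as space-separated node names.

Op 1: add NA@49 -> ring=[49:NA]
Op 2: add NB@16 -> ring=[16:NB,49:NA]
Op 3: add NC@38 -> ring=[16:NB,38:NC,49:NA]
Op 4: add ND@7 -> ring=[7:ND,16:NB,38:NC,49:NA]
Op 5: add NE@93 -> ring=[7:ND,16:NB,38:NC,49:NA,93:NE]
Op 6: route key 22: smallest pos >= 22 is 38 -> NC
Op 7: route key 23: smallest pos >= 23 is 38 -> NC
Op 8: route key 58: smallest pos >= 58 is 93 -> NE
Op 9: route key 13: smallest pos >= 13 is 16 -> NB
Op 10: add NF@4 -> ring=[4:NF,7:ND,16:NB,38:NC,49:NA,93:NE]
Op 11: add NG@37 -> ring=[4:NF,7:ND,16:NB,37:NG,38:NC,49:NA,93:NE]
Op 12: add NH@81 -> ring=[4:NF,7:ND,16:NB,37:NG,38:NC,49:NA,81:NH,93:NE]

Answer: NC NC NE NB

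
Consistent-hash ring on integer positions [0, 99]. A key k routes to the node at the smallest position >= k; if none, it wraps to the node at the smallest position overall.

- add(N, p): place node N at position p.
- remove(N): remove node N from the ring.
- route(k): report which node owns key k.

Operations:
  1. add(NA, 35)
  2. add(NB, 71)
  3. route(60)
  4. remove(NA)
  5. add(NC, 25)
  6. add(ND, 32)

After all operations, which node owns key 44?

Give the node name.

Answer: NB

Derivation:
Op 1: add NA@35 -> ring=[35:NA]
Op 2: add NB@71 -> ring=[35:NA,71:NB]
Op 3: route key 60: smallest pos >= 60 is 71 -> NB
Op 4: remove NA -> ring=[71:NB]
Op 5: add NC@25 -> ring=[25:NC,71:NB]
Op 6: add ND@32 -> ring=[25:NC,32:ND,71:NB]
Final route key 44: smallest pos >= 44 is 71 -> NB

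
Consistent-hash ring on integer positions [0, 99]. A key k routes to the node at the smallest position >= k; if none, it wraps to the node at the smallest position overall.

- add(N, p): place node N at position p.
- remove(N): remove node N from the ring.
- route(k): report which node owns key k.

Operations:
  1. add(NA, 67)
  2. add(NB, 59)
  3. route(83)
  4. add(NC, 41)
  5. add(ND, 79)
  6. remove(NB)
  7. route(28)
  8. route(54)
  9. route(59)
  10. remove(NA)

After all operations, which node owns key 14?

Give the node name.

Answer: NC

Derivation:
Op 1: add NA@67 -> ring=[67:NA]
Op 2: add NB@59 -> ring=[59:NB,67:NA]
Op 3: route key 83: none >= 83, wrap to smallest pos 59 -> NB
Op 4: add NC@41 -> ring=[41:NC,59:NB,67:NA]
Op 5: add ND@79 -> ring=[41:NC,59:NB,67:NA,79:ND]
Op 6: remove NB -> ring=[41:NC,67:NA,79:ND]
Op 7: route key 28: smallest pos >= 28 is 41 -> NC
Op 8: route key 54: smallest pos >= 54 is 67 -> NA
Op 9: route key 59: smallest pos >= 59 is 67 -> NA
Op 10: remove NA -> ring=[41:NC,79:ND]
Final route key 14: smallest pos >= 14 is 41 -> NC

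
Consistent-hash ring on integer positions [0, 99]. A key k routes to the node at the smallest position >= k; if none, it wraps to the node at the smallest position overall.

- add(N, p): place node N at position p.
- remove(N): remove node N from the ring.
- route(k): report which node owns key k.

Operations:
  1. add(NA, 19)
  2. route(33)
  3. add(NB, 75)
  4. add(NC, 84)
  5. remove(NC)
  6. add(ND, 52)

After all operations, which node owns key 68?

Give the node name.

Answer: NB

Derivation:
Op 1: add NA@19 -> ring=[19:NA]
Op 2: route key 33: none >= 33, wrap to smallest pos 19 -> NA
Op 3: add NB@75 -> ring=[19:NA,75:NB]
Op 4: add NC@84 -> ring=[19:NA,75:NB,84:NC]
Op 5: remove NC -> ring=[19:NA,75:NB]
Op 6: add ND@52 -> ring=[19:NA,52:ND,75:NB]
Final route key 68: smallest pos >= 68 is 75 -> NB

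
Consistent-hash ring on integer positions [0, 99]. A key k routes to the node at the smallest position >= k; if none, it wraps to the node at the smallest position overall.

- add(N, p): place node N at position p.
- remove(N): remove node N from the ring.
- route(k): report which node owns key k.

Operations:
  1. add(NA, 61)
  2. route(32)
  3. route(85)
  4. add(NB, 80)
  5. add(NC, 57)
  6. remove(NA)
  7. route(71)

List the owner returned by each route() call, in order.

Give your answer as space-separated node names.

Op 1: add NA@61 -> ring=[61:NA]
Op 2: route key 32: smallest pos >= 32 is 61 -> NA
Op 3: route key 85: none >= 85, wrap to smallest pos 61 -> NA
Op 4: add NB@80 -> ring=[61:NA,80:NB]
Op 5: add NC@57 -> ring=[57:NC,61:NA,80:NB]
Op 6: remove NA -> ring=[57:NC,80:NB]
Op 7: route key 71: smallest pos >= 71 is 80 -> NB

Answer: NA NA NB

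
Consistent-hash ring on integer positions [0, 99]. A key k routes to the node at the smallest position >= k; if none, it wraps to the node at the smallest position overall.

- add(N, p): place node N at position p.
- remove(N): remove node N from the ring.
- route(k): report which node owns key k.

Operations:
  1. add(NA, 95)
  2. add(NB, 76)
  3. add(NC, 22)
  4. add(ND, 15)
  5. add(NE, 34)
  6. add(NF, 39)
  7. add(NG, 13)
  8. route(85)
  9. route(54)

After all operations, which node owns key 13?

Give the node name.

Op 1: add NA@95 -> ring=[95:NA]
Op 2: add NB@76 -> ring=[76:NB,95:NA]
Op 3: add NC@22 -> ring=[22:NC,76:NB,95:NA]
Op 4: add ND@15 -> ring=[15:ND,22:NC,76:NB,95:NA]
Op 5: add NE@34 -> ring=[15:ND,22:NC,34:NE,76:NB,95:NA]
Op 6: add NF@39 -> ring=[15:ND,22:NC,34:NE,39:NF,76:NB,95:NA]
Op 7: add NG@13 -> ring=[13:NG,15:ND,22:NC,34:NE,39:NF,76:NB,95:NA]
Op 8: route key 85: smallest pos >= 85 is 95 -> NA
Op 9: route key 54: smallest pos >= 54 is 76 -> NB
Final route key 13: smallest pos >= 13 is 13 -> NG

Answer: NG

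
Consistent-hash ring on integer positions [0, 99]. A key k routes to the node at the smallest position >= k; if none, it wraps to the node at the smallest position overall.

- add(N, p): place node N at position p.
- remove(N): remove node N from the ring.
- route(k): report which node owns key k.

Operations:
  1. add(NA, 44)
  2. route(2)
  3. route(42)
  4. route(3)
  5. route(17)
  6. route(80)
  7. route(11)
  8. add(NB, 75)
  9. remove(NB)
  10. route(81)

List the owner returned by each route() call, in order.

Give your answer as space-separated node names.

Op 1: add NA@44 -> ring=[44:NA]
Op 2: route key 2: smallest pos >= 2 is 44 -> NA
Op 3: route key 42: smallest pos >= 42 is 44 -> NA
Op 4: route key 3: smallest pos >= 3 is 44 -> NA
Op 5: route key 17: smallest pos >= 17 is 44 -> NA
Op 6: route key 80: none >= 80, wrap to smallest pos 44 -> NA
Op 7: route key 11: smallest pos >= 11 is 44 -> NA
Op 8: add NB@75 -> ring=[44:NA,75:NB]
Op 9: remove NB -> ring=[44:NA]
Op 10: route key 81: none >= 81, wrap to smallest pos 44 -> NA

Answer: NA NA NA NA NA NA NA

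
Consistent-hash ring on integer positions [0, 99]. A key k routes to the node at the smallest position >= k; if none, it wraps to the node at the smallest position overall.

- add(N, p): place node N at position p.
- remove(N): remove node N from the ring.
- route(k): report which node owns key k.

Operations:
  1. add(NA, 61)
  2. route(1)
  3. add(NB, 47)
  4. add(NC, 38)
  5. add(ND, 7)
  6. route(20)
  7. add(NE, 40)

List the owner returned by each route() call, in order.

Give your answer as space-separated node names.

Op 1: add NA@61 -> ring=[61:NA]
Op 2: route key 1: smallest pos >= 1 is 61 -> NA
Op 3: add NB@47 -> ring=[47:NB,61:NA]
Op 4: add NC@38 -> ring=[38:NC,47:NB,61:NA]
Op 5: add ND@7 -> ring=[7:ND,38:NC,47:NB,61:NA]
Op 6: route key 20: smallest pos >= 20 is 38 -> NC
Op 7: add NE@40 -> ring=[7:ND,38:NC,40:NE,47:NB,61:NA]

Answer: NA NC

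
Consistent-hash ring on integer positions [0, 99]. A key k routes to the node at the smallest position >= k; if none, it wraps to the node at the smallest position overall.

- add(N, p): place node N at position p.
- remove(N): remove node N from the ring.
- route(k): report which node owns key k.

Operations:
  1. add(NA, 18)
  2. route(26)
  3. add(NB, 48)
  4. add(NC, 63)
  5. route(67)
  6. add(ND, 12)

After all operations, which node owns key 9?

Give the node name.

Answer: ND

Derivation:
Op 1: add NA@18 -> ring=[18:NA]
Op 2: route key 26: none >= 26, wrap to smallest pos 18 -> NA
Op 3: add NB@48 -> ring=[18:NA,48:NB]
Op 4: add NC@63 -> ring=[18:NA,48:NB,63:NC]
Op 5: route key 67: none >= 67, wrap to smallest pos 18 -> NA
Op 6: add ND@12 -> ring=[12:ND,18:NA,48:NB,63:NC]
Final route key 9: smallest pos >= 9 is 12 -> ND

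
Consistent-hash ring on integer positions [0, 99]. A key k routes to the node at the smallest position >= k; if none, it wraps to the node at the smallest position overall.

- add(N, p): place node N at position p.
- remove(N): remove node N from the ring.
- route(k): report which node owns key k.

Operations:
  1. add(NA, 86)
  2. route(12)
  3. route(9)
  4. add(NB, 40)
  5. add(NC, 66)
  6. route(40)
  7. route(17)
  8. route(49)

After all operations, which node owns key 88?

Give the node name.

Answer: NB

Derivation:
Op 1: add NA@86 -> ring=[86:NA]
Op 2: route key 12: smallest pos >= 12 is 86 -> NA
Op 3: route key 9: smallest pos >= 9 is 86 -> NA
Op 4: add NB@40 -> ring=[40:NB,86:NA]
Op 5: add NC@66 -> ring=[40:NB,66:NC,86:NA]
Op 6: route key 40: smallest pos >= 40 is 40 -> NB
Op 7: route key 17: smallest pos >= 17 is 40 -> NB
Op 8: route key 49: smallest pos >= 49 is 66 -> NC
Final route key 88: none >= 88, wrap to smallest pos 40 -> NB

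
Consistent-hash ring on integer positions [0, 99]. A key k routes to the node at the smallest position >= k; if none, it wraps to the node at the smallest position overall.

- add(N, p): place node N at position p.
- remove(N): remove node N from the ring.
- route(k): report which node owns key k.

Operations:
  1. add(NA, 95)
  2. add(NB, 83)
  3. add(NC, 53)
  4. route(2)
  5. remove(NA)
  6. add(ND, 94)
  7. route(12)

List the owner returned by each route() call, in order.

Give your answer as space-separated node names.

Op 1: add NA@95 -> ring=[95:NA]
Op 2: add NB@83 -> ring=[83:NB,95:NA]
Op 3: add NC@53 -> ring=[53:NC,83:NB,95:NA]
Op 4: route key 2: smallest pos >= 2 is 53 -> NC
Op 5: remove NA -> ring=[53:NC,83:NB]
Op 6: add ND@94 -> ring=[53:NC,83:NB,94:ND]
Op 7: route key 12: smallest pos >= 12 is 53 -> NC

Answer: NC NC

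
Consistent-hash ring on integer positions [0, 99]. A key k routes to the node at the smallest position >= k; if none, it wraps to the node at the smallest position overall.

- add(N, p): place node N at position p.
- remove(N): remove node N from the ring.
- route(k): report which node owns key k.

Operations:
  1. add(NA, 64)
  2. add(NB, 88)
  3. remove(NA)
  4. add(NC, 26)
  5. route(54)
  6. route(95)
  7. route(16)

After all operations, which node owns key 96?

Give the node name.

Op 1: add NA@64 -> ring=[64:NA]
Op 2: add NB@88 -> ring=[64:NA,88:NB]
Op 3: remove NA -> ring=[88:NB]
Op 4: add NC@26 -> ring=[26:NC,88:NB]
Op 5: route key 54: smallest pos >= 54 is 88 -> NB
Op 6: route key 95: none >= 95, wrap to smallest pos 26 -> NC
Op 7: route key 16: smallest pos >= 16 is 26 -> NC
Final route key 96: none >= 96, wrap to smallest pos 26 -> NC

Answer: NC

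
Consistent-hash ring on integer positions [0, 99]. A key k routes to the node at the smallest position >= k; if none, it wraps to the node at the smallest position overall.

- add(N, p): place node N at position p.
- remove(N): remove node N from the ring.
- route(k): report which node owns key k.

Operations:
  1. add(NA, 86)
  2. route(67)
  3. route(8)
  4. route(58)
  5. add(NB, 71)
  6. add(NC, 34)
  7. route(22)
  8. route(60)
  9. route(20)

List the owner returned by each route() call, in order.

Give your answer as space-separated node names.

Op 1: add NA@86 -> ring=[86:NA]
Op 2: route key 67: smallest pos >= 67 is 86 -> NA
Op 3: route key 8: smallest pos >= 8 is 86 -> NA
Op 4: route key 58: smallest pos >= 58 is 86 -> NA
Op 5: add NB@71 -> ring=[71:NB,86:NA]
Op 6: add NC@34 -> ring=[34:NC,71:NB,86:NA]
Op 7: route key 22: smallest pos >= 22 is 34 -> NC
Op 8: route key 60: smallest pos >= 60 is 71 -> NB
Op 9: route key 20: smallest pos >= 20 is 34 -> NC

Answer: NA NA NA NC NB NC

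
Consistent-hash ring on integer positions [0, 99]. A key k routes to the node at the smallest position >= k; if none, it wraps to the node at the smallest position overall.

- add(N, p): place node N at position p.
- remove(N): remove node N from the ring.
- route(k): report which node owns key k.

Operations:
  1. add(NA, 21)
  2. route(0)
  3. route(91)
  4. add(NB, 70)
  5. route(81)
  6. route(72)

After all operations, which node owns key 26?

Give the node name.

Answer: NB

Derivation:
Op 1: add NA@21 -> ring=[21:NA]
Op 2: route key 0: smallest pos >= 0 is 21 -> NA
Op 3: route key 91: none >= 91, wrap to smallest pos 21 -> NA
Op 4: add NB@70 -> ring=[21:NA,70:NB]
Op 5: route key 81: none >= 81, wrap to smallest pos 21 -> NA
Op 6: route key 72: none >= 72, wrap to smallest pos 21 -> NA
Final route key 26: smallest pos >= 26 is 70 -> NB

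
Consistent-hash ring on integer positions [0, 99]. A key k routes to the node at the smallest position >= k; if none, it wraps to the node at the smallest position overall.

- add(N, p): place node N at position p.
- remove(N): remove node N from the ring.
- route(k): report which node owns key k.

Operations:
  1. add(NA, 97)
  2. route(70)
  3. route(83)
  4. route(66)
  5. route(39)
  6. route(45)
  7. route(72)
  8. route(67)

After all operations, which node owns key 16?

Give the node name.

Op 1: add NA@97 -> ring=[97:NA]
Op 2: route key 70: smallest pos >= 70 is 97 -> NA
Op 3: route key 83: smallest pos >= 83 is 97 -> NA
Op 4: route key 66: smallest pos >= 66 is 97 -> NA
Op 5: route key 39: smallest pos >= 39 is 97 -> NA
Op 6: route key 45: smallest pos >= 45 is 97 -> NA
Op 7: route key 72: smallest pos >= 72 is 97 -> NA
Op 8: route key 67: smallest pos >= 67 is 97 -> NA
Final route key 16: smallest pos >= 16 is 97 -> NA

Answer: NA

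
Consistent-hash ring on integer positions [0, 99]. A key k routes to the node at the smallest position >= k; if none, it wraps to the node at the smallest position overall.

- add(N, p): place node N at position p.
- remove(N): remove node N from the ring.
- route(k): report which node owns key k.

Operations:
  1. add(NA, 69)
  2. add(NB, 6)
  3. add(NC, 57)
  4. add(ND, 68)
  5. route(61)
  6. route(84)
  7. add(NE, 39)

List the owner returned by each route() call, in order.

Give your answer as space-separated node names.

Op 1: add NA@69 -> ring=[69:NA]
Op 2: add NB@6 -> ring=[6:NB,69:NA]
Op 3: add NC@57 -> ring=[6:NB,57:NC,69:NA]
Op 4: add ND@68 -> ring=[6:NB,57:NC,68:ND,69:NA]
Op 5: route key 61: smallest pos >= 61 is 68 -> ND
Op 6: route key 84: none >= 84, wrap to smallest pos 6 -> NB
Op 7: add NE@39 -> ring=[6:NB,39:NE,57:NC,68:ND,69:NA]

Answer: ND NB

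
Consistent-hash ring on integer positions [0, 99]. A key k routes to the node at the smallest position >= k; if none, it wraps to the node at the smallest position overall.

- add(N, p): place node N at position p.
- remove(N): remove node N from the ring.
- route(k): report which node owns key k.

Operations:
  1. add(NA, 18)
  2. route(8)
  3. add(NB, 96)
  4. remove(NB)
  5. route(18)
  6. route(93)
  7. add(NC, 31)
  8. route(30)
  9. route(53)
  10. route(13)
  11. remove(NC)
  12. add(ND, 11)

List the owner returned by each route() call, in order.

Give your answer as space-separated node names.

Op 1: add NA@18 -> ring=[18:NA]
Op 2: route key 8: smallest pos >= 8 is 18 -> NA
Op 3: add NB@96 -> ring=[18:NA,96:NB]
Op 4: remove NB -> ring=[18:NA]
Op 5: route key 18: smallest pos >= 18 is 18 -> NA
Op 6: route key 93: none >= 93, wrap to smallest pos 18 -> NA
Op 7: add NC@31 -> ring=[18:NA,31:NC]
Op 8: route key 30: smallest pos >= 30 is 31 -> NC
Op 9: route key 53: none >= 53, wrap to smallest pos 18 -> NA
Op 10: route key 13: smallest pos >= 13 is 18 -> NA
Op 11: remove NC -> ring=[18:NA]
Op 12: add ND@11 -> ring=[11:ND,18:NA]

Answer: NA NA NA NC NA NA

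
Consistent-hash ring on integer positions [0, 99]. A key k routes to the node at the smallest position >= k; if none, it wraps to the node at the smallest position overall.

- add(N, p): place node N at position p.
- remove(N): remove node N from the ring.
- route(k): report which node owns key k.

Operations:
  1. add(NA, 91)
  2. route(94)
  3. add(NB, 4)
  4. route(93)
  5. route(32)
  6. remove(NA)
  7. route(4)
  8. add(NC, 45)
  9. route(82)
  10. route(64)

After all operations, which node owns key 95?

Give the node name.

Answer: NB

Derivation:
Op 1: add NA@91 -> ring=[91:NA]
Op 2: route key 94: none >= 94, wrap to smallest pos 91 -> NA
Op 3: add NB@4 -> ring=[4:NB,91:NA]
Op 4: route key 93: none >= 93, wrap to smallest pos 4 -> NB
Op 5: route key 32: smallest pos >= 32 is 91 -> NA
Op 6: remove NA -> ring=[4:NB]
Op 7: route key 4: smallest pos >= 4 is 4 -> NB
Op 8: add NC@45 -> ring=[4:NB,45:NC]
Op 9: route key 82: none >= 82, wrap to smallest pos 4 -> NB
Op 10: route key 64: none >= 64, wrap to smallest pos 4 -> NB
Final route key 95: none >= 95, wrap to smallest pos 4 -> NB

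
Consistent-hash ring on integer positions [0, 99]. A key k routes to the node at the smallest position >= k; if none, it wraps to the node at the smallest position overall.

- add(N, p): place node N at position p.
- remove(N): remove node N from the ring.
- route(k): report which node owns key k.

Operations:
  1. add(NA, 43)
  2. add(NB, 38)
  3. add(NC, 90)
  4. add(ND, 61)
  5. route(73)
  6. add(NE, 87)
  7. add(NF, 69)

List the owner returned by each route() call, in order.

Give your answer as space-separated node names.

Op 1: add NA@43 -> ring=[43:NA]
Op 2: add NB@38 -> ring=[38:NB,43:NA]
Op 3: add NC@90 -> ring=[38:NB,43:NA,90:NC]
Op 4: add ND@61 -> ring=[38:NB,43:NA,61:ND,90:NC]
Op 5: route key 73: smallest pos >= 73 is 90 -> NC
Op 6: add NE@87 -> ring=[38:NB,43:NA,61:ND,87:NE,90:NC]
Op 7: add NF@69 -> ring=[38:NB,43:NA,61:ND,69:NF,87:NE,90:NC]

Answer: NC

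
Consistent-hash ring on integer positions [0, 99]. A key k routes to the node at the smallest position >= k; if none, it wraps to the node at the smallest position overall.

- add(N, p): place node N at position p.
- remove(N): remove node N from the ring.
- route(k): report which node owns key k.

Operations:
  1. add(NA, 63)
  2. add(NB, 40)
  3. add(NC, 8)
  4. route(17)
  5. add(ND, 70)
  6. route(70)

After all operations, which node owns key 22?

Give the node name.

Answer: NB

Derivation:
Op 1: add NA@63 -> ring=[63:NA]
Op 2: add NB@40 -> ring=[40:NB,63:NA]
Op 3: add NC@8 -> ring=[8:NC,40:NB,63:NA]
Op 4: route key 17: smallest pos >= 17 is 40 -> NB
Op 5: add ND@70 -> ring=[8:NC,40:NB,63:NA,70:ND]
Op 6: route key 70: smallest pos >= 70 is 70 -> ND
Final route key 22: smallest pos >= 22 is 40 -> NB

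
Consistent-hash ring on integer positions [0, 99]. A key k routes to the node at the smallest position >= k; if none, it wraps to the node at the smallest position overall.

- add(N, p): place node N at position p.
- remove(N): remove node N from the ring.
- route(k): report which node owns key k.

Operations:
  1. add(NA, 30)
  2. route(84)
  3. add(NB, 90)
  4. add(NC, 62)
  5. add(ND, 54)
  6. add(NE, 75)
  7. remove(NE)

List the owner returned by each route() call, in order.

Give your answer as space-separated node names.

Answer: NA

Derivation:
Op 1: add NA@30 -> ring=[30:NA]
Op 2: route key 84: none >= 84, wrap to smallest pos 30 -> NA
Op 3: add NB@90 -> ring=[30:NA,90:NB]
Op 4: add NC@62 -> ring=[30:NA,62:NC,90:NB]
Op 5: add ND@54 -> ring=[30:NA,54:ND,62:NC,90:NB]
Op 6: add NE@75 -> ring=[30:NA,54:ND,62:NC,75:NE,90:NB]
Op 7: remove NE -> ring=[30:NA,54:ND,62:NC,90:NB]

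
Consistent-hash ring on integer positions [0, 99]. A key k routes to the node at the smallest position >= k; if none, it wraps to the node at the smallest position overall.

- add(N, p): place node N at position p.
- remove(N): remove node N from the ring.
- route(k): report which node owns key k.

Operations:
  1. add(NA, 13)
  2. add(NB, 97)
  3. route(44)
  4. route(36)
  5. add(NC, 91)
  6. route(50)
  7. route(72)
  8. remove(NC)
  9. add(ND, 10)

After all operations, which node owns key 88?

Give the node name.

Op 1: add NA@13 -> ring=[13:NA]
Op 2: add NB@97 -> ring=[13:NA,97:NB]
Op 3: route key 44: smallest pos >= 44 is 97 -> NB
Op 4: route key 36: smallest pos >= 36 is 97 -> NB
Op 5: add NC@91 -> ring=[13:NA,91:NC,97:NB]
Op 6: route key 50: smallest pos >= 50 is 91 -> NC
Op 7: route key 72: smallest pos >= 72 is 91 -> NC
Op 8: remove NC -> ring=[13:NA,97:NB]
Op 9: add ND@10 -> ring=[10:ND,13:NA,97:NB]
Final route key 88: smallest pos >= 88 is 97 -> NB

Answer: NB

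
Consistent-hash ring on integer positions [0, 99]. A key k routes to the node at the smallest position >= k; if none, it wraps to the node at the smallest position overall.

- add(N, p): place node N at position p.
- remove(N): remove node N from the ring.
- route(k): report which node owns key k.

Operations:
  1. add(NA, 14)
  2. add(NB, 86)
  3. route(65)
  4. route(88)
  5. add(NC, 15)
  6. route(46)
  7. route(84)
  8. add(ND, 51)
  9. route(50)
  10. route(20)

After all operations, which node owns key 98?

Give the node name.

Answer: NA

Derivation:
Op 1: add NA@14 -> ring=[14:NA]
Op 2: add NB@86 -> ring=[14:NA,86:NB]
Op 3: route key 65: smallest pos >= 65 is 86 -> NB
Op 4: route key 88: none >= 88, wrap to smallest pos 14 -> NA
Op 5: add NC@15 -> ring=[14:NA,15:NC,86:NB]
Op 6: route key 46: smallest pos >= 46 is 86 -> NB
Op 7: route key 84: smallest pos >= 84 is 86 -> NB
Op 8: add ND@51 -> ring=[14:NA,15:NC,51:ND,86:NB]
Op 9: route key 50: smallest pos >= 50 is 51 -> ND
Op 10: route key 20: smallest pos >= 20 is 51 -> ND
Final route key 98: none >= 98, wrap to smallest pos 14 -> NA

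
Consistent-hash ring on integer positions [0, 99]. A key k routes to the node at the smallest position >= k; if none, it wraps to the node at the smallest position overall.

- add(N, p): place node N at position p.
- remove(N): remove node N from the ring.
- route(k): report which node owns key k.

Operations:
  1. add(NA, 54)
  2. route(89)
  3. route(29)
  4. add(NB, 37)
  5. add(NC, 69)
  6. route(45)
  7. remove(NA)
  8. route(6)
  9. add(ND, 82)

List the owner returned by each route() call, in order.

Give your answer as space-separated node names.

Op 1: add NA@54 -> ring=[54:NA]
Op 2: route key 89: none >= 89, wrap to smallest pos 54 -> NA
Op 3: route key 29: smallest pos >= 29 is 54 -> NA
Op 4: add NB@37 -> ring=[37:NB,54:NA]
Op 5: add NC@69 -> ring=[37:NB,54:NA,69:NC]
Op 6: route key 45: smallest pos >= 45 is 54 -> NA
Op 7: remove NA -> ring=[37:NB,69:NC]
Op 8: route key 6: smallest pos >= 6 is 37 -> NB
Op 9: add ND@82 -> ring=[37:NB,69:NC,82:ND]

Answer: NA NA NA NB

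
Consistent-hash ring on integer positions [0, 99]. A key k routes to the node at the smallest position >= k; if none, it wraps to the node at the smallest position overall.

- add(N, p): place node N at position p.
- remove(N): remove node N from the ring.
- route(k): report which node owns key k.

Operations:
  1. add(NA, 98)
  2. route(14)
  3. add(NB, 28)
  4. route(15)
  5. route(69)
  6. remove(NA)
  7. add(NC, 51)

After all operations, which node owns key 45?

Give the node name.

Answer: NC

Derivation:
Op 1: add NA@98 -> ring=[98:NA]
Op 2: route key 14: smallest pos >= 14 is 98 -> NA
Op 3: add NB@28 -> ring=[28:NB,98:NA]
Op 4: route key 15: smallest pos >= 15 is 28 -> NB
Op 5: route key 69: smallest pos >= 69 is 98 -> NA
Op 6: remove NA -> ring=[28:NB]
Op 7: add NC@51 -> ring=[28:NB,51:NC]
Final route key 45: smallest pos >= 45 is 51 -> NC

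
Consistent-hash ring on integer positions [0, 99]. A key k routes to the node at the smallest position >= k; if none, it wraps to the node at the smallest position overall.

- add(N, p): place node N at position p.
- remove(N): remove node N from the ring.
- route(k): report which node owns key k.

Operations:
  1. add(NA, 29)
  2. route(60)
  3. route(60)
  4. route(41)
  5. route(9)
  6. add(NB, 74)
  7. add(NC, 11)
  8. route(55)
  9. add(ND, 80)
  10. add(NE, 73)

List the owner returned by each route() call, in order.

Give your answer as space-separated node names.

Answer: NA NA NA NA NB

Derivation:
Op 1: add NA@29 -> ring=[29:NA]
Op 2: route key 60: none >= 60, wrap to smallest pos 29 -> NA
Op 3: route key 60: none >= 60, wrap to smallest pos 29 -> NA
Op 4: route key 41: none >= 41, wrap to smallest pos 29 -> NA
Op 5: route key 9: smallest pos >= 9 is 29 -> NA
Op 6: add NB@74 -> ring=[29:NA,74:NB]
Op 7: add NC@11 -> ring=[11:NC,29:NA,74:NB]
Op 8: route key 55: smallest pos >= 55 is 74 -> NB
Op 9: add ND@80 -> ring=[11:NC,29:NA,74:NB,80:ND]
Op 10: add NE@73 -> ring=[11:NC,29:NA,73:NE,74:NB,80:ND]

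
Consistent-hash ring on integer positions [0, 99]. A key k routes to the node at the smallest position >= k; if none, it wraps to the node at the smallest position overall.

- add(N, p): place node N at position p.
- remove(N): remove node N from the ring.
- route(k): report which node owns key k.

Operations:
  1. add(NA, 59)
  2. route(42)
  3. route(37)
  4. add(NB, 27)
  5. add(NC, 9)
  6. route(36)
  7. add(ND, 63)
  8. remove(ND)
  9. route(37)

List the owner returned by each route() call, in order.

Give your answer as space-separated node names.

Op 1: add NA@59 -> ring=[59:NA]
Op 2: route key 42: smallest pos >= 42 is 59 -> NA
Op 3: route key 37: smallest pos >= 37 is 59 -> NA
Op 4: add NB@27 -> ring=[27:NB,59:NA]
Op 5: add NC@9 -> ring=[9:NC,27:NB,59:NA]
Op 6: route key 36: smallest pos >= 36 is 59 -> NA
Op 7: add ND@63 -> ring=[9:NC,27:NB,59:NA,63:ND]
Op 8: remove ND -> ring=[9:NC,27:NB,59:NA]
Op 9: route key 37: smallest pos >= 37 is 59 -> NA

Answer: NA NA NA NA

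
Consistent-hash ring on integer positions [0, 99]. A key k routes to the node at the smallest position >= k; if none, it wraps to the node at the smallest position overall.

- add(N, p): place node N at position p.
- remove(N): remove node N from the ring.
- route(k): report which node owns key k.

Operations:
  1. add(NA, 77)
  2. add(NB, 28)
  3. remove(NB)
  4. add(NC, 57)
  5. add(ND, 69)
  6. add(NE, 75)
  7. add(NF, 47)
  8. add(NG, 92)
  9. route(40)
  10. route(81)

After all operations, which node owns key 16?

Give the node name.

Op 1: add NA@77 -> ring=[77:NA]
Op 2: add NB@28 -> ring=[28:NB,77:NA]
Op 3: remove NB -> ring=[77:NA]
Op 4: add NC@57 -> ring=[57:NC,77:NA]
Op 5: add ND@69 -> ring=[57:NC,69:ND,77:NA]
Op 6: add NE@75 -> ring=[57:NC,69:ND,75:NE,77:NA]
Op 7: add NF@47 -> ring=[47:NF,57:NC,69:ND,75:NE,77:NA]
Op 8: add NG@92 -> ring=[47:NF,57:NC,69:ND,75:NE,77:NA,92:NG]
Op 9: route key 40: smallest pos >= 40 is 47 -> NF
Op 10: route key 81: smallest pos >= 81 is 92 -> NG
Final route key 16: smallest pos >= 16 is 47 -> NF

Answer: NF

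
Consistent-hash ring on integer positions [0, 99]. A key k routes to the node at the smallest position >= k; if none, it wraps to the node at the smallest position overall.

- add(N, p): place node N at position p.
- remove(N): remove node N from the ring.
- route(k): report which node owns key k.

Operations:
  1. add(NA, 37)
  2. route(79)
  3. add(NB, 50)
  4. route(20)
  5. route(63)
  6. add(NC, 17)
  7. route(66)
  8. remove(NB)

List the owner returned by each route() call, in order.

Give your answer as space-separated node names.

Answer: NA NA NA NC

Derivation:
Op 1: add NA@37 -> ring=[37:NA]
Op 2: route key 79: none >= 79, wrap to smallest pos 37 -> NA
Op 3: add NB@50 -> ring=[37:NA,50:NB]
Op 4: route key 20: smallest pos >= 20 is 37 -> NA
Op 5: route key 63: none >= 63, wrap to smallest pos 37 -> NA
Op 6: add NC@17 -> ring=[17:NC,37:NA,50:NB]
Op 7: route key 66: none >= 66, wrap to smallest pos 17 -> NC
Op 8: remove NB -> ring=[17:NC,37:NA]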